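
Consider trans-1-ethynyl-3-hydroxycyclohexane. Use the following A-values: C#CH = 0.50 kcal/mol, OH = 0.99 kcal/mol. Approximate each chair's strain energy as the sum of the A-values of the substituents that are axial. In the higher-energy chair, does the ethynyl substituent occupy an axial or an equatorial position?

equatorial

C1 and C3 have the same parity, so for the trans isomer the two substituents are one axial and one equatorial in each chair.
Chair I (ethynyl axial, hydroxyl equatorial): E = 0.50 kcal/mol.
Chair II (ethynyl equatorial, hydroxyl axial): E = 0.99 kcal/mol.
Chair II is the less stable (higher-energy) conformer, and in that chair the ethynyl group is equatorial.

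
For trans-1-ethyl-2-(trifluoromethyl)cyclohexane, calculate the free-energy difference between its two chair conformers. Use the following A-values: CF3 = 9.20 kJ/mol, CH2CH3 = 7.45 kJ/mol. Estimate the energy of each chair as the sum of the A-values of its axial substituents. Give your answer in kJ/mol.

C1 and C2 have opposite parity, so for the trans isomer the two substituents are e,e in one chair and a,a in the other.
Chair I (trifluoromethyl axial, ethyl axial): E = 16.65 kJ/mol.
Chair II (trifluoromethyl equatorial, ethyl equatorial): E = 0.00 kJ/mol.
ΔE = 16.65 − 0.00 = 16.65 kJ/mol; chair II is more stable.

16.65 kJ/mol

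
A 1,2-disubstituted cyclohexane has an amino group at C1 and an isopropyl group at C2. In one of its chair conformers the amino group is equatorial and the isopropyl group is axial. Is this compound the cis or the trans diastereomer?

cis

C1 and C2 have opposite parity, so their axial bonds point in opposite directions.
With opposite-parity carbons, two substituents on the same face are one axial and one equatorial; opposite faces give both axial or both equatorial.
Here the groups are equatorial/axial → same face → cis.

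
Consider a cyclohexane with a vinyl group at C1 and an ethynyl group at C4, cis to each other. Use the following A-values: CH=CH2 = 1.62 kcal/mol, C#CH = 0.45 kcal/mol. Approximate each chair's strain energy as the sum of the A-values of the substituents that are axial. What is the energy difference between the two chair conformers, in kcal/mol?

C1 and C4 have opposite parity, so for the cis isomer the two substituents are one axial and one equatorial in each chair.
Chair I (vinyl axial, ethynyl equatorial): E = 1.62 kcal/mol.
Chair II (vinyl equatorial, ethynyl axial): E = 0.45 kcal/mol.
ΔE = 1.62 − 0.45 = 1.17 kcal/mol; chair II is more stable.

1.17 kcal/mol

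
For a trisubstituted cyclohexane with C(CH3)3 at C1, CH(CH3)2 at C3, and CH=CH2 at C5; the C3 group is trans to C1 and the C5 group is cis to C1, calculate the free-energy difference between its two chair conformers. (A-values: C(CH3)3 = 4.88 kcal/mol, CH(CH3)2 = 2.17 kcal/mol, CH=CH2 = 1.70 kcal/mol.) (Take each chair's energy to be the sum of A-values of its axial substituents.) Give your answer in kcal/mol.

Chair I (tert-butyl axial, isopropyl equatorial, vinyl axial): E = 6.58 kcal/mol.
Chair II (tert-butyl equatorial, isopropyl axial, vinyl equatorial): E = 2.17 kcal/mol.
ΔE = 6.58 − 2.17 = 4.41 kcal/mol; chair II is more stable.

4.41 kcal/mol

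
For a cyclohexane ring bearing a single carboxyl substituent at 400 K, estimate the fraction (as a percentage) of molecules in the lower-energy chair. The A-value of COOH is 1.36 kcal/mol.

84.7%

One chair has the carboxyl group axial (E = 1.36 kcal/mol) and the other has it equatorial (E = 0).
ΔG = 1.36 kcal/mol between the two chairs.
K = exp(ΔG/RT) with R = 1.987×10⁻³ kcal mol⁻¹ K⁻¹ and T = 400 K gives K ≈ 5.54.
Fraction in the lower-energy chair = K/(K+1) = 84.7%.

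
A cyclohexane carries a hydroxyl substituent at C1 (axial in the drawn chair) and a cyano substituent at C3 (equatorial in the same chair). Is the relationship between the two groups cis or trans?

C1 and C3 have the same parity, so their axial bonds point in the same direction.
With same-parity carbons, two substituents on the same face are both axial or both equatorial; opposite faces give one of each.
Here the groups are axial/equatorial → opposite face → trans.

trans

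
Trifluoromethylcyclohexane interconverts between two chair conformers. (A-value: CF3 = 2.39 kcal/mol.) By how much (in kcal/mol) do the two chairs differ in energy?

A monosubstituted cyclohexane has one chair with the trifluoromethyl group axial (E = A = 2.39 kcal/mol) and one with it equatorial (E = 0).
ΔE = 2.39 − 0 = 2.39 kcal/mol.

2.39 kcal/mol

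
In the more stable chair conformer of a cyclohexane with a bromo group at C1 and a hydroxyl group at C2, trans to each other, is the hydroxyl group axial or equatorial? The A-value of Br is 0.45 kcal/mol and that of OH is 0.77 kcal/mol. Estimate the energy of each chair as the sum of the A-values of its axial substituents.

C1 and C2 have opposite parity, so for the trans isomer the two substituents are e,e in one chair and a,a in the other.
Chair I (bromo axial, hydroxyl axial): E = 1.22 kcal/mol.
Chair II (bromo equatorial, hydroxyl equatorial): E = 0.00 kcal/mol.
Chair II is the more stable (lower-energy) conformer, and in that chair the hydroxyl group is equatorial.

equatorial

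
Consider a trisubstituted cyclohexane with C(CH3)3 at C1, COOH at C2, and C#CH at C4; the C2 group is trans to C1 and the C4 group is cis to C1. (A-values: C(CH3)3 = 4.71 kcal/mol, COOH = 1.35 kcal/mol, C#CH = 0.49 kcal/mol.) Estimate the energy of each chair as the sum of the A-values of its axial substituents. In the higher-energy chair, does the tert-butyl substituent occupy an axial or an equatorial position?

axial

Chair I (tert-butyl axial, carboxyl axial, ethynyl equatorial): E = 6.06 kcal/mol.
Chair II (tert-butyl equatorial, carboxyl equatorial, ethynyl axial): E = 0.49 kcal/mol.
Chair I is the less stable (higher-energy) conformer, and in that chair the tert-butyl group is axial.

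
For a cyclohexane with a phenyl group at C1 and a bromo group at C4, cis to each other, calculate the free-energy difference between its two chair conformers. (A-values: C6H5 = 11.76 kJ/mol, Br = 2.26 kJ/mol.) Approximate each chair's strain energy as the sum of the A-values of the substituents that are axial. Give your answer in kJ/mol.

9.50 kJ/mol

C1 and C4 have opposite parity, so for the cis isomer the two substituents are one axial and one equatorial in each chair.
Chair I (phenyl axial, bromo equatorial): E = 11.76 kJ/mol.
Chair II (phenyl equatorial, bromo axial): E = 2.26 kJ/mol.
ΔE = 11.76 − 2.26 = 9.50 kJ/mol; chair II is more stable.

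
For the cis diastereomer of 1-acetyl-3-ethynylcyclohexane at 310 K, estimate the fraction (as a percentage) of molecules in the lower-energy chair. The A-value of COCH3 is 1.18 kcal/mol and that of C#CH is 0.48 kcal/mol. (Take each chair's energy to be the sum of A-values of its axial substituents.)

C1 and C3 have the same parity, so for the cis isomer the two substituents are e,e in one chair and a,a in the other.
Chair I (acetyl axial, ethynyl axial): E = 1.66 kcal/mol; chair II (acetyl equatorial, ethynyl equatorial): E = 0.00 kcal/mol.
ΔG = 1.66 kcal/mol between the two chairs.
K = exp(ΔG/RT) with R = 1.987×10⁻³ kcal mol⁻¹ K⁻¹ and T = 310 K gives K ≈ 14.8.
Fraction in the lower-energy chair = K/(K+1) = 93.7%.

93.7%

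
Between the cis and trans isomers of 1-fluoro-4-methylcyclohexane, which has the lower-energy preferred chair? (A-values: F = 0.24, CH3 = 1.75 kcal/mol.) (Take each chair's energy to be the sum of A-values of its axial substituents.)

At 1,4 positions (parity opposite): cis → (a,e or e,a); trans → (e,e or a,a).
Best chair for cis: E = 0.24 kcal/mol; best chair for trans: E = 0.00 kcal/mol.
The trans isomer is lower by 0.24 kcal/mol.

trans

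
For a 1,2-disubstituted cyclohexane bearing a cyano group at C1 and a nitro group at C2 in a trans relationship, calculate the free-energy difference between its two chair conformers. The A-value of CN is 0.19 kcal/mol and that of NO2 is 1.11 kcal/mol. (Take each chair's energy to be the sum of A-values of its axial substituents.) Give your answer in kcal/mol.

C1 and C2 have opposite parity, so for the trans isomer the two substituents are e,e in one chair and a,a in the other.
Chair I (cyano axial, nitro axial): E = 1.30 kcal/mol.
Chair II (cyano equatorial, nitro equatorial): E = 0.00 kcal/mol.
ΔE = 1.30 − 0.00 = 1.30 kcal/mol; chair II is more stable.

1.30 kcal/mol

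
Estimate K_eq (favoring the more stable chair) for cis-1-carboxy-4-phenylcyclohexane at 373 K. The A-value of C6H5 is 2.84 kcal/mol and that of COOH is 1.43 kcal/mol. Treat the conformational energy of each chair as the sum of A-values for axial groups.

K ≈ 6.70

C1 and C4 have opposite parity, so for the cis isomer the two substituents are one axial and one equatorial in each chair.
Chair I (phenyl axial, carboxyl equatorial): E = 2.84 kcal/mol; chair II (phenyl equatorial, carboxyl axial): E = 1.43 kcal/mol.
ΔG = 1.41 kcal/mol between the two chairs.
K = exp(ΔG/RT) with R = 1.987×10⁻³ kcal mol⁻¹ K⁻¹ and T = 373 K gives K ≈ 6.7.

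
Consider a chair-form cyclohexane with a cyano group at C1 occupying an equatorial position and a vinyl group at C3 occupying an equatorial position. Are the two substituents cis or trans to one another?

cis

C1 and C3 have the same parity, so their axial bonds point in the same direction.
With same-parity carbons, two substituents on the same face are both axial or both equatorial; opposite faces give one of each.
Here the groups are equatorial/equatorial → same face → cis.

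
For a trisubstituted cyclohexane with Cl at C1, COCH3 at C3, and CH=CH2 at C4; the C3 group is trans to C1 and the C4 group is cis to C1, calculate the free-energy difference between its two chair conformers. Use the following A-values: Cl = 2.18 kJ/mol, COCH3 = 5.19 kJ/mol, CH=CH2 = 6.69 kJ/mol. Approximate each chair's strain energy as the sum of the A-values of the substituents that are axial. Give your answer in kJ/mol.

Chair I (chloro axial, acetyl equatorial, vinyl equatorial): E = 2.18 kJ/mol.
Chair II (chloro equatorial, acetyl axial, vinyl axial): E = 11.88 kJ/mol.
ΔE = 11.88 − 2.18 = 9.70 kJ/mol; chair I is more stable.

9.70 kJ/mol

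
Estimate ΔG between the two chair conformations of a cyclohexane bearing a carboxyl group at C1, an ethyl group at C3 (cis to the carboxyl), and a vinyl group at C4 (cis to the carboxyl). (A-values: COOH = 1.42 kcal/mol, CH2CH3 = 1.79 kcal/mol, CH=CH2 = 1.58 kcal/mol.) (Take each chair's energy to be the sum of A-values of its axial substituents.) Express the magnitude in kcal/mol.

Chair I (carboxyl axial, ethyl axial, vinyl equatorial): E = 3.21 kcal/mol.
Chair II (carboxyl equatorial, ethyl equatorial, vinyl axial): E = 1.58 kcal/mol.
ΔE = 3.21 − 1.58 = 1.63 kcal/mol; chair II is more stable.

1.63 kcal/mol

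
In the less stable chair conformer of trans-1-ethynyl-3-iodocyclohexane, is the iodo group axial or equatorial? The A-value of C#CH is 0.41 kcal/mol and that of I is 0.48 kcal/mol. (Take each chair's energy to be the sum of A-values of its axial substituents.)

C1 and C3 have the same parity, so for the trans isomer the two substituents are one axial and one equatorial in each chair.
Chair I (ethynyl axial, iodo equatorial): E = 0.41 kcal/mol.
Chair II (ethynyl equatorial, iodo axial): E = 0.48 kcal/mol.
Chair II is the less stable (higher-energy) conformer, and in that chair the iodo group is axial.

axial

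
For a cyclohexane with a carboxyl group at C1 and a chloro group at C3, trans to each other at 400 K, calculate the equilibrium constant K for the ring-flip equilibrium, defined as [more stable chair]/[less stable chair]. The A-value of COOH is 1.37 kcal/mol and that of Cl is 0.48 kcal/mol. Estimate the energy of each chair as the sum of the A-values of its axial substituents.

C1 and C3 have the same parity, so for the trans isomer the two substituents are one axial and one equatorial in each chair.
Chair I (carboxyl axial, chloro equatorial): E = 1.37 kcal/mol; chair II (carboxyl equatorial, chloro axial): E = 0.48 kcal/mol.
ΔG = 0.89 kcal/mol between the two chairs.
K = exp(ΔG/RT) with R = 1.987×10⁻³ kcal mol⁻¹ K⁻¹ and T = 400 K gives K ≈ 3.06.

K ≈ 3.06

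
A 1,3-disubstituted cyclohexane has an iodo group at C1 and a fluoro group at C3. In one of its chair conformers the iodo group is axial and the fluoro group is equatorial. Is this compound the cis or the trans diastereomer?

C1 and C3 have the same parity, so their axial bonds point in the same direction.
With same-parity carbons, two substituents on the same face are both axial or both equatorial; opposite faces give one of each.
Here the groups are axial/equatorial → opposite face → trans.

trans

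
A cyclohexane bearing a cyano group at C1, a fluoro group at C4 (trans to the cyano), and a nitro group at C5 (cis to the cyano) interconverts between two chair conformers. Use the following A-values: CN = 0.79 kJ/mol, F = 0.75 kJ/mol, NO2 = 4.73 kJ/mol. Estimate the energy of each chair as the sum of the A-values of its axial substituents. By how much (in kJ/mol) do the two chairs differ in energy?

6.27 kJ/mol

Chair I (cyano axial, fluoro axial, nitro axial): E = 6.27 kJ/mol.
Chair II (cyano equatorial, fluoro equatorial, nitro equatorial): E = 0.00 kJ/mol.
ΔE = 6.27 − 0.00 = 6.27 kJ/mol; chair II is more stable.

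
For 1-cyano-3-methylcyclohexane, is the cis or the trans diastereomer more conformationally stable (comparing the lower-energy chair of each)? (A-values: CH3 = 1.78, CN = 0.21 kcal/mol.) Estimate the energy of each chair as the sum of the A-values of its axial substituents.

At 1,3 positions (parity same): cis → (e,e or a,a); trans → (a,e or e,a).
Best chair for cis: E = 0.00 kcal/mol; best chair for trans: E = 0.21 kcal/mol.
The cis isomer is lower by 0.21 kcal/mol.

cis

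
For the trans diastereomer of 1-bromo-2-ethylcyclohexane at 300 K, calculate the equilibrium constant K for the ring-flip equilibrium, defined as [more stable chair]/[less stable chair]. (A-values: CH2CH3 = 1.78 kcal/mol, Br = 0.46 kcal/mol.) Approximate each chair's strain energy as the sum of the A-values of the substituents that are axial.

K ≈ 42.9

C1 and C2 have opposite parity, so for the trans isomer the two substituents are e,e in one chair and a,a in the other.
Chair I (ethyl axial, bromo axial): E = 2.24 kcal/mol; chair II (ethyl equatorial, bromo equatorial): E = 0.00 kcal/mol.
ΔG = 2.24 kcal/mol between the two chairs.
K = exp(ΔG/RT) with R = 1.987×10⁻³ kcal mol⁻¹ K⁻¹ and T = 300 K gives K ≈ 42.9.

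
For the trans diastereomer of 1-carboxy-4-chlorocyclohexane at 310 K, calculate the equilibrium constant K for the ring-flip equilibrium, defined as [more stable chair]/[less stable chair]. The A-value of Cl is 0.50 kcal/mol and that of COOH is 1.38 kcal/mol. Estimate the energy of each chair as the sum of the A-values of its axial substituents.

C1 and C4 have opposite parity, so for the trans isomer the two substituents are e,e in one chair and a,a in the other.
Chair I (chloro axial, carboxyl axial): E = 1.88 kcal/mol; chair II (chloro equatorial, carboxyl equatorial): E = 0.00 kcal/mol.
ΔG = 1.88 kcal/mol between the two chairs.
K = exp(ΔG/RT) with R = 1.987×10⁻³ kcal mol⁻¹ K⁻¹ and T = 310 K gives K ≈ 21.2.

K ≈ 21.2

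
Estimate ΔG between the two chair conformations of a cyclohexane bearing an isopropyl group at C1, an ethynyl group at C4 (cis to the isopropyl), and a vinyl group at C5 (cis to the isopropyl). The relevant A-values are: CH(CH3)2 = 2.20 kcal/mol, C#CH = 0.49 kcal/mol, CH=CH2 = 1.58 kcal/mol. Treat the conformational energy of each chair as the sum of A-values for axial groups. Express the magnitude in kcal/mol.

3.29 kcal/mol

Chair I (isopropyl axial, ethynyl equatorial, vinyl axial): E = 3.78 kcal/mol.
Chair II (isopropyl equatorial, ethynyl axial, vinyl equatorial): E = 0.49 kcal/mol.
ΔE = 3.78 − 0.49 = 3.29 kcal/mol; chair II is more stable.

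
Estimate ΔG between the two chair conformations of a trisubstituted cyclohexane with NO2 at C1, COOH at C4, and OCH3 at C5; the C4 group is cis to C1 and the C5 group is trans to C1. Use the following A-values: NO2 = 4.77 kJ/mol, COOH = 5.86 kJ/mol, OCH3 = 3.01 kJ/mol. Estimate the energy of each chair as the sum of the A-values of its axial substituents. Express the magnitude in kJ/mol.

4.10 kJ/mol

Chair I (nitro axial, carboxyl equatorial, methoxy equatorial): E = 4.77 kJ/mol.
Chair II (nitro equatorial, carboxyl axial, methoxy axial): E = 8.87 kJ/mol.
ΔE = 8.87 − 4.77 = 4.10 kJ/mol; chair I is more stable.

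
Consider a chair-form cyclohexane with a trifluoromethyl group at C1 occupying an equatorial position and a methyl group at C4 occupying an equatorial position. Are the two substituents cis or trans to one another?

C1 and C4 have opposite parity, so their axial bonds point in opposite directions.
With opposite-parity carbons, two substituents on the same face are one axial and one equatorial; opposite faces give both axial or both equatorial.
Here the groups are equatorial/equatorial → opposite face → trans.

trans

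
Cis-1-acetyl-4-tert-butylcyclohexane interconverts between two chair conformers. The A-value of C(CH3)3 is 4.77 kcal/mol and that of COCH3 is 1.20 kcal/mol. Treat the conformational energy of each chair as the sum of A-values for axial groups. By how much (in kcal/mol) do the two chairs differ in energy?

3.57 kcal/mol

C1 and C4 have opposite parity, so for the cis isomer the two substituents are one axial and one equatorial in each chair.
Chair I (tert-butyl axial, acetyl equatorial): E = 4.77 kcal/mol.
Chair II (tert-butyl equatorial, acetyl axial): E = 1.20 kcal/mol.
ΔE = 4.77 − 1.20 = 3.57 kcal/mol; chair II is more stable.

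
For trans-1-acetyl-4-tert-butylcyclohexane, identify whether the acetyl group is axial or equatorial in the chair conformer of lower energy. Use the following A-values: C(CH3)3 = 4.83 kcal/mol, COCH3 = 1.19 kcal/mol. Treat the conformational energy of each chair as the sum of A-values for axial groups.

C1 and C4 have opposite parity, so for the trans isomer the two substituents are e,e in one chair and a,a in the other.
Chair I (tert-butyl axial, acetyl axial): E = 6.02 kcal/mol.
Chair II (tert-butyl equatorial, acetyl equatorial): E = 0.00 kcal/mol.
Chair II is the more stable (lower-energy) conformer, and in that chair the acetyl group is equatorial.

equatorial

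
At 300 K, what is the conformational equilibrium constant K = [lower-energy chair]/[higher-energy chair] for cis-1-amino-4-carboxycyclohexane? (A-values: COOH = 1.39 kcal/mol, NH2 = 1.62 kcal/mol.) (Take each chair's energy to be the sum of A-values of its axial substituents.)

K ≈ 1.47

C1 and C4 have opposite parity, so for the cis isomer the two substituents are one axial and one equatorial in each chair.
Chair I (carboxyl axial, amino equatorial): E = 1.39 kcal/mol; chair II (carboxyl equatorial, amino axial): E = 1.62 kcal/mol.
ΔG = 0.23 kcal/mol between the two chairs.
K = exp(ΔG/RT) with R = 1.987×10⁻³ kcal mol⁻¹ K⁻¹ and T = 300 K gives K ≈ 1.47.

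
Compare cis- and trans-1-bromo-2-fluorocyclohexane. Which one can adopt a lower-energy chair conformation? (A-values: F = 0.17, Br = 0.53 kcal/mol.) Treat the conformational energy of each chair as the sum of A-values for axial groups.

At 1,2 positions (parity opposite): cis → (a,e or e,a); trans → (e,e or a,a).
Best chair for cis: E = 0.17 kcal/mol; best chair for trans: E = 0.00 kcal/mol.
The trans isomer is lower by 0.17 kcal/mol.

trans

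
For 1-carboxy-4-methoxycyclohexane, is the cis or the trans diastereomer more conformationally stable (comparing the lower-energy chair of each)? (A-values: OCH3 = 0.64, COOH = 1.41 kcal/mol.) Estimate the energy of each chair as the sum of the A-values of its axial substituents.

trans

At 1,4 positions (parity opposite): cis → (a,e or e,a); trans → (e,e or a,a).
Best chair for cis: E = 0.64 kcal/mol; best chair for trans: E = 0.00 kcal/mol.
The trans isomer is lower by 0.64 kcal/mol.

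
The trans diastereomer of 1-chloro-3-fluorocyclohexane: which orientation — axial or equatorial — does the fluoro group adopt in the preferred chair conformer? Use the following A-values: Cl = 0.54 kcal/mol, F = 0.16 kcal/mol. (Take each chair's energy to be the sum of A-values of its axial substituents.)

axial

C1 and C3 have the same parity, so for the trans isomer the two substituents are one axial and one equatorial in each chair.
Chair I (chloro axial, fluoro equatorial): E = 0.54 kcal/mol.
Chair II (chloro equatorial, fluoro axial): E = 0.16 kcal/mol.
Chair II is the more stable (lower-energy) conformer, and in that chair the fluoro group is axial.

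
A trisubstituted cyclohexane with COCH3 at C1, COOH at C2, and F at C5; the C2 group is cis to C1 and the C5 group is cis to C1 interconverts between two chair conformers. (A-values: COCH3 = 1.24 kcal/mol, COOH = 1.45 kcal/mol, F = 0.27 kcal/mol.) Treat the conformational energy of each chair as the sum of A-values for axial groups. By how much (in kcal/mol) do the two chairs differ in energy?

Chair I (acetyl axial, carboxyl equatorial, fluoro axial): E = 1.51 kcal/mol.
Chair II (acetyl equatorial, carboxyl axial, fluoro equatorial): E = 1.45 kcal/mol.
ΔE = 1.51 − 1.45 = 0.06 kcal/mol; chair II is more stable.

0.06 kcal/mol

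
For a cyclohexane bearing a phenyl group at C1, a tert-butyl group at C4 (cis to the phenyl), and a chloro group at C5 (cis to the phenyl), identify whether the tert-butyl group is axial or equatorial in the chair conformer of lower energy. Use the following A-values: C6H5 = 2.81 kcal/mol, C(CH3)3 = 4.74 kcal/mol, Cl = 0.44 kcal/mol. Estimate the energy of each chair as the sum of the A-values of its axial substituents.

Chair I (phenyl axial, tert-butyl equatorial, chloro axial): E = 3.25 kcal/mol.
Chair II (phenyl equatorial, tert-butyl axial, chloro equatorial): E = 4.74 kcal/mol.
Chair I is the more stable (lower-energy) conformer, and in that chair the tert-butyl group is equatorial.

equatorial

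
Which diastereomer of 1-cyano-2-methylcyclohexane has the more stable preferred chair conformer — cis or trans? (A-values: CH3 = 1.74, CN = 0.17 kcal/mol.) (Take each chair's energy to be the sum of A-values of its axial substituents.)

At 1,2 positions (parity opposite): cis → (a,e or e,a); trans → (e,e or a,a).
Best chair for cis: E = 0.17 kcal/mol; best chair for trans: E = 0.00 kcal/mol.
The trans isomer is lower by 0.17 kcal/mol.

trans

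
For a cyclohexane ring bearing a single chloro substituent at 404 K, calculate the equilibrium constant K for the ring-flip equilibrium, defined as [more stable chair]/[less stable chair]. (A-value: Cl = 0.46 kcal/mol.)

K ≈ 1.77

One chair has the chloro group axial (E = 0.46 kcal/mol) and the other has it equatorial (E = 0).
ΔG = 0.46 kcal/mol between the two chairs.
K = exp(ΔG/RT) with R = 1.987×10⁻³ kcal mol⁻¹ K⁻¹ and T = 404 K gives K ≈ 1.77.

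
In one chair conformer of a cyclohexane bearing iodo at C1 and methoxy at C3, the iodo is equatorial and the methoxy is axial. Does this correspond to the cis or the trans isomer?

C1 and C3 have the same parity, so their axial bonds point in the same direction.
With same-parity carbons, two substituents on the same face are both axial or both equatorial; opposite faces give one of each.
Here the groups are equatorial/axial → opposite face → trans.

trans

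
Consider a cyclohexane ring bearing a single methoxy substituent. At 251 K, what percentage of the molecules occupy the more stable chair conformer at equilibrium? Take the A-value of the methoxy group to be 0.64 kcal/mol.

78.3%

One chair has the methoxy group axial (E = 0.64 kcal/mol) and the other has it equatorial (E = 0).
ΔG = 0.64 kcal/mol between the two chairs.
K = exp(ΔG/RT) with R = 1.987×10⁻³ kcal mol⁻¹ K⁻¹ and T = 251 K gives K ≈ 3.61.
Fraction in the lower-energy chair = K/(K+1) = 78.3%.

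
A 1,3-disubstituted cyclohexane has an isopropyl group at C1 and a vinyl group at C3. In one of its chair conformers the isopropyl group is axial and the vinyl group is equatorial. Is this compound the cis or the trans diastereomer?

trans

C1 and C3 have the same parity, so their axial bonds point in the same direction.
With same-parity carbons, two substituents on the same face are both axial or both equatorial; opposite faces give one of each.
Here the groups are axial/equatorial → opposite face → trans.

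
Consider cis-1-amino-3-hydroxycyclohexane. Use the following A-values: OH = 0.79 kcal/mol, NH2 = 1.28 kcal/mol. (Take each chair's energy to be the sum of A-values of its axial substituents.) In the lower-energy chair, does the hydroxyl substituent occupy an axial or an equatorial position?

C1 and C3 have the same parity, so for the cis isomer the two substituents are e,e in one chair and a,a in the other.
Chair I (hydroxyl axial, amino axial): E = 2.07 kcal/mol.
Chair II (hydroxyl equatorial, amino equatorial): E = 0.00 kcal/mol.
Chair II is the more stable (lower-energy) conformer, and in that chair the hydroxyl group is equatorial.

equatorial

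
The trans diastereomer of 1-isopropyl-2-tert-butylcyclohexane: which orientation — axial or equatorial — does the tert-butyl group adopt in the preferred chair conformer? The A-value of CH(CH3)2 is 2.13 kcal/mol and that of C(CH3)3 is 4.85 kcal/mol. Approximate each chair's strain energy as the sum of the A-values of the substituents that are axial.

C1 and C2 have opposite parity, so for the trans isomer the two substituents are e,e in one chair and a,a in the other.
Chair I (isopropyl axial, tert-butyl axial): E = 6.98 kcal/mol.
Chair II (isopropyl equatorial, tert-butyl equatorial): E = 0.00 kcal/mol.
Chair II is the more stable (lower-energy) conformer, and in that chair the tert-butyl group is equatorial.

equatorial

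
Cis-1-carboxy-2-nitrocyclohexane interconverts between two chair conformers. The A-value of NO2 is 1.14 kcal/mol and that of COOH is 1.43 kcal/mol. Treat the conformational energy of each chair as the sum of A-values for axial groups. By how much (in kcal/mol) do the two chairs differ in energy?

C1 and C2 have opposite parity, so for the cis isomer the two substituents are one axial and one equatorial in each chair.
Chair I (nitro axial, carboxyl equatorial): E = 1.14 kcal/mol.
Chair II (nitro equatorial, carboxyl axial): E = 1.43 kcal/mol.
ΔE = 1.43 − 1.14 = 0.29 kcal/mol; chair I is more stable.

0.29 kcal/mol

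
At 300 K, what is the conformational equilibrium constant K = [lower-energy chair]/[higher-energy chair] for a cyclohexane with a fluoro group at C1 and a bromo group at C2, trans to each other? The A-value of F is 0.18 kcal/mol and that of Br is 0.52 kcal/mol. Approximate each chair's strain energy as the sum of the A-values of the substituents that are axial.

C1 and C2 have opposite parity, so for the trans isomer the two substituents are e,e in one chair and a,a in the other.
Chair I (fluoro axial, bromo axial): E = 0.70 kcal/mol; chair II (fluoro equatorial, bromo equatorial): E = 0.00 kcal/mol.
ΔG = 0.70 kcal/mol between the two chairs.
K = exp(ΔG/RT) with R = 1.987×10⁻³ kcal mol⁻¹ K⁻¹ and T = 300 K gives K ≈ 3.24.

K ≈ 3.24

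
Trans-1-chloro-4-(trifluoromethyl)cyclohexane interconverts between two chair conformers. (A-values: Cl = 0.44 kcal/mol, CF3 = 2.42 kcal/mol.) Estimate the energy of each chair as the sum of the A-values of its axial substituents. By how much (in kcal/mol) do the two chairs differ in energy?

C1 and C4 have opposite parity, so for the trans isomer the two substituents are e,e in one chair and a,a in the other.
Chair I (chloro axial, trifluoromethyl axial): E = 2.86 kcal/mol.
Chair II (chloro equatorial, trifluoromethyl equatorial): E = 0.00 kcal/mol.
ΔE = 2.86 − 0.00 = 2.86 kcal/mol; chair II is more stable.

2.86 kcal/mol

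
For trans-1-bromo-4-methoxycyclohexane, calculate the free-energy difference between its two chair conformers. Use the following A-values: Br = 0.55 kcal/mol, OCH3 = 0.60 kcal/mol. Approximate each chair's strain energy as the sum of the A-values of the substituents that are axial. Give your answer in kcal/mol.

C1 and C4 have opposite parity, so for the trans isomer the two substituents are e,e in one chair and a,a in the other.
Chair I (bromo axial, methoxy axial): E = 1.15 kcal/mol.
Chair II (bromo equatorial, methoxy equatorial): E = 0.00 kcal/mol.
ΔE = 1.15 − 0.00 = 1.15 kcal/mol; chair II is more stable.

1.15 kcal/mol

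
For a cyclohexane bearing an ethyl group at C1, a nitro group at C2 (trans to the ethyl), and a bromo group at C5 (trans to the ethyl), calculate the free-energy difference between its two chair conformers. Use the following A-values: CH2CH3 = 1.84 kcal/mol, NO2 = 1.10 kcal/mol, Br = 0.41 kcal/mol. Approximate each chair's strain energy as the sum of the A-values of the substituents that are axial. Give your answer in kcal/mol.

Chair I (ethyl axial, nitro axial, bromo equatorial): E = 2.94 kcal/mol.
Chair II (ethyl equatorial, nitro equatorial, bromo axial): E = 0.41 kcal/mol.
ΔE = 2.94 − 0.41 = 2.53 kcal/mol; chair II is more stable.

2.53 kcal/mol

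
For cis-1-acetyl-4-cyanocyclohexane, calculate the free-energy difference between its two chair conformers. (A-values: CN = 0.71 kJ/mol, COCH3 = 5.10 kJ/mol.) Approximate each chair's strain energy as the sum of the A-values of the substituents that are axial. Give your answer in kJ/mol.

C1 and C4 have opposite parity, so for the cis isomer the two substituents are one axial and one equatorial in each chair.
Chair I (cyano axial, acetyl equatorial): E = 0.71 kJ/mol.
Chair II (cyano equatorial, acetyl axial): E = 5.10 kJ/mol.
ΔE = 5.10 − 0.71 = 4.39 kJ/mol; chair I is more stable.

4.39 kJ/mol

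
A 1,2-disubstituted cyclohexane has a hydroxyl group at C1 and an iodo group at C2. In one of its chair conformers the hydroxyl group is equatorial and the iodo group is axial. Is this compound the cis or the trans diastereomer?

cis

C1 and C2 have opposite parity, so their axial bonds point in opposite directions.
With opposite-parity carbons, two substituents on the same face are one axial and one equatorial; opposite faces give both axial or both equatorial.
Here the groups are equatorial/axial → same face → cis.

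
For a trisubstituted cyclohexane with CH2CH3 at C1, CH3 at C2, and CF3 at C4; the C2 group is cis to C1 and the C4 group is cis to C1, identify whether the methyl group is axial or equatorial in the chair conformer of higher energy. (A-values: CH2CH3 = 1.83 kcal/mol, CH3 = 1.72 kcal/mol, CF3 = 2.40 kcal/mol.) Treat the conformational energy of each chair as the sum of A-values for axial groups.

Chair I (ethyl axial, methyl equatorial, trifluoromethyl equatorial): E = 1.83 kcal/mol.
Chair II (ethyl equatorial, methyl axial, trifluoromethyl axial): E = 4.12 kcal/mol.
Chair II is the less stable (higher-energy) conformer, and in that chair the methyl group is axial.

axial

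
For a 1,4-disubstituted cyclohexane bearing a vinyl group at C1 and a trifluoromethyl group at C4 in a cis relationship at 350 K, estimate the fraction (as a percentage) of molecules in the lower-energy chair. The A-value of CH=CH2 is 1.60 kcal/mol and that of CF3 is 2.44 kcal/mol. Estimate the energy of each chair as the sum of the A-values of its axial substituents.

77.0%

C1 and C4 have opposite parity, so for the cis isomer the two substituents are one axial and one equatorial in each chair.
Chair I (vinyl axial, trifluoromethyl equatorial): E = 1.60 kcal/mol; chair II (vinyl equatorial, trifluoromethyl axial): E = 2.44 kcal/mol.
ΔG = 0.84 kcal/mol between the two chairs.
K = exp(ΔG/RT) with R = 1.987×10⁻³ kcal mol⁻¹ K⁻¹ and T = 350 K gives K ≈ 3.35.
Fraction in the lower-energy chair = K/(K+1) = 77.0%.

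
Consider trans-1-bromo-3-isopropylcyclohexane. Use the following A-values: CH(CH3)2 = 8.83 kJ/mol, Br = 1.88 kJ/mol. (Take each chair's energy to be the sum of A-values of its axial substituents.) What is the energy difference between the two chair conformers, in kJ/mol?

6.95 kJ/mol

C1 and C3 have the same parity, so for the trans isomer the two substituents are one axial and one equatorial in each chair.
Chair I (isopropyl axial, bromo equatorial): E = 8.83 kJ/mol.
Chair II (isopropyl equatorial, bromo axial): E = 1.88 kJ/mol.
ΔE = 8.83 − 1.88 = 6.95 kJ/mol; chair II is more stable.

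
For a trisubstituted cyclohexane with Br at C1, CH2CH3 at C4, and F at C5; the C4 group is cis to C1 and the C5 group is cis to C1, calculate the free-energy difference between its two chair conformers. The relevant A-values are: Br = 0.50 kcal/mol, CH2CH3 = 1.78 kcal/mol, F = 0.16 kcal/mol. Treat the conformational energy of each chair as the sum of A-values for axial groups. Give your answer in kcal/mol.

Chair I (bromo axial, ethyl equatorial, fluoro axial): E = 0.66 kcal/mol.
Chair II (bromo equatorial, ethyl axial, fluoro equatorial): E = 1.78 kcal/mol.
ΔE = 1.78 − 0.66 = 1.12 kcal/mol; chair I is more stable.

1.12 kcal/mol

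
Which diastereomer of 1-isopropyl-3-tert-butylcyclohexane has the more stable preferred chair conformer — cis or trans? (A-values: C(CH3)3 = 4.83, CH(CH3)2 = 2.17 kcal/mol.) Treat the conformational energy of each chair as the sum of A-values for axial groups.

cis

At 1,3 positions (parity same): cis → (e,e or a,a); trans → (a,e or e,a).
Best chair for cis: E = 0.00 kcal/mol; best chair for trans: E = 2.17 kcal/mol.
The cis isomer is lower by 2.17 kcal/mol.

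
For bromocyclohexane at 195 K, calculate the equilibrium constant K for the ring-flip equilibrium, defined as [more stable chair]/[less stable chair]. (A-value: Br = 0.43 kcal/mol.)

One chair has the bromo group axial (E = 0.43 kcal/mol) and the other has it equatorial (E = 0).
ΔG = 0.43 kcal/mol between the two chairs.
K = exp(ΔG/RT) with R = 1.987×10⁻³ kcal mol⁻¹ K⁻¹ and T = 195 K gives K ≈ 3.03.

K ≈ 3.03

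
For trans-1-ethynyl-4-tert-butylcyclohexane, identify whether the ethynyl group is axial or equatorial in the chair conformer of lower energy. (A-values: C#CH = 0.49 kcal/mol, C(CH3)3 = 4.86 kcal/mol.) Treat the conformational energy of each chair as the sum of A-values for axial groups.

C1 and C4 have opposite parity, so for the trans isomer the two substituents are e,e in one chair and a,a in the other.
Chair I (ethynyl axial, tert-butyl axial): E = 5.35 kcal/mol.
Chair II (ethynyl equatorial, tert-butyl equatorial): E = 0.00 kcal/mol.
Chair II is the more stable (lower-energy) conformer, and in that chair the ethynyl group is equatorial.

equatorial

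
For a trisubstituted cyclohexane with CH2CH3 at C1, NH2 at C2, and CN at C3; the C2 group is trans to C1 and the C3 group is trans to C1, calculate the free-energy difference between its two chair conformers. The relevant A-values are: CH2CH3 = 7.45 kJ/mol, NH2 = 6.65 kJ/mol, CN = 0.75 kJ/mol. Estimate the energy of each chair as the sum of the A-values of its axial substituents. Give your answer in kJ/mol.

Chair I (ethyl axial, amino axial, cyano equatorial): E = 14.10 kJ/mol.
Chair II (ethyl equatorial, amino equatorial, cyano axial): E = 0.75 kJ/mol.
ΔE = 14.10 − 0.75 = 13.35 kJ/mol; chair II is more stable.

13.35 kJ/mol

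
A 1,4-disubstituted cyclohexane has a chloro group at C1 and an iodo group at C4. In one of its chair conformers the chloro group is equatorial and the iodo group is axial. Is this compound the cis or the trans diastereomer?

cis

C1 and C4 have opposite parity, so their axial bonds point in opposite directions.
With opposite-parity carbons, two substituents on the same face are one axial and one equatorial; opposite faces give both axial or both equatorial.
Here the groups are equatorial/axial → same face → cis.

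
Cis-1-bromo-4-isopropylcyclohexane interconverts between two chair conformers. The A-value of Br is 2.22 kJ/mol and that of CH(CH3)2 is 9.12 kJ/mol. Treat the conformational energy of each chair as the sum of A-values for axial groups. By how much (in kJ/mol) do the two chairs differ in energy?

6.90 kJ/mol

C1 and C4 have opposite parity, so for the cis isomer the two substituents are one axial and one equatorial in each chair.
Chair I (bromo axial, isopropyl equatorial): E = 2.22 kJ/mol.
Chair II (bromo equatorial, isopropyl axial): E = 9.12 kJ/mol.
ΔE = 9.12 − 2.22 = 6.90 kJ/mol; chair I is more stable.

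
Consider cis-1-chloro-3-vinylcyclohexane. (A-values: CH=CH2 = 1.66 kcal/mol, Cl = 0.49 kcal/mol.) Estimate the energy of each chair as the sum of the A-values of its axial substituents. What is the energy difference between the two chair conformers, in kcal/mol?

C1 and C3 have the same parity, so for the cis isomer the two substituents are e,e in one chair and a,a in the other.
Chair I (vinyl axial, chloro axial): E = 2.15 kcal/mol.
Chair II (vinyl equatorial, chloro equatorial): E = 0.00 kcal/mol.
ΔE = 2.15 − 0.00 = 2.15 kcal/mol; chair II is more stable.

2.15 kcal/mol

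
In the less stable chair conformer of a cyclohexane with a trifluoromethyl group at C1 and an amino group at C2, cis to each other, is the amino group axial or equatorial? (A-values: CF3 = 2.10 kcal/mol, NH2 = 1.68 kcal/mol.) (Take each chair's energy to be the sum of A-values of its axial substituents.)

equatorial

C1 and C2 have opposite parity, so for the cis isomer the two substituents are one axial and one equatorial in each chair.
Chair I (trifluoromethyl axial, amino equatorial): E = 2.10 kcal/mol.
Chair II (trifluoromethyl equatorial, amino axial): E = 1.68 kcal/mol.
Chair I is the less stable (higher-energy) conformer, and in that chair the amino group is equatorial.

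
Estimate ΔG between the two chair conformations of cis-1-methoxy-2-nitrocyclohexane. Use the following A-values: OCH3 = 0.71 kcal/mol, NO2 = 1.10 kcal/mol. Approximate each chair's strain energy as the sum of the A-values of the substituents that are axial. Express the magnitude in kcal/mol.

C1 and C2 have opposite parity, so for the cis isomer the two substituents are one axial and one equatorial in each chair.
Chair I (methoxy axial, nitro equatorial): E = 0.71 kcal/mol.
Chair II (methoxy equatorial, nitro axial): E = 1.10 kcal/mol.
ΔE = 1.10 − 0.71 = 0.39 kcal/mol; chair I is more stable.

0.39 kcal/mol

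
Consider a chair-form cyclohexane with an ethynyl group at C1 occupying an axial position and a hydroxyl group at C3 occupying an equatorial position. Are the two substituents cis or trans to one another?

trans

C1 and C3 have the same parity, so their axial bonds point in the same direction.
With same-parity carbons, two substituents on the same face are both axial or both equatorial; opposite faces give one of each.
Here the groups are axial/equatorial → opposite face → trans.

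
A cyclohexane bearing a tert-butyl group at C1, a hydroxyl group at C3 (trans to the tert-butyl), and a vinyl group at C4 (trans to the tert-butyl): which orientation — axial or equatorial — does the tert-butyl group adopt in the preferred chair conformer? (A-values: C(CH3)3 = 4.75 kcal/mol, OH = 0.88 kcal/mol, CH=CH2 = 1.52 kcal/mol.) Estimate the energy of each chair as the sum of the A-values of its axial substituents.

Chair I (tert-butyl axial, hydroxyl equatorial, vinyl axial): E = 6.27 kcal/mol.
Chair II (tert-butyl equatorial, hydroxyl axial, vinyl equatorial): E = 0.88 kcal/mol.
Chair II is the more stable (lower-energy) conformer, and in that chair the tert-butyl group is equatorial.

equatorial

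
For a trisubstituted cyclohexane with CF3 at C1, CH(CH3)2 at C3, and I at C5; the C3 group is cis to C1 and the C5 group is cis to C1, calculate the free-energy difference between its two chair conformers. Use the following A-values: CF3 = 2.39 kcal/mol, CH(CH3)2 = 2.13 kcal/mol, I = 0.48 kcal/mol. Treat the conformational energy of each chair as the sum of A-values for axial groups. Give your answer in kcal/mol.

Chair I (trifluoromethyl axial, isopropyl axial, iodo axial): E = 5.00 kcal/mol.
Chair II (trifluoromethyl equatorial, isopropyl equatorial, iodo equatorial): E = 0.00 kcal/mol.
ΔE = 5.00 − 0.00 = 5.00 kcal/mol; chair II is more stable.

5.00 kcal/mol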